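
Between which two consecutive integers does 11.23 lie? 11 and 12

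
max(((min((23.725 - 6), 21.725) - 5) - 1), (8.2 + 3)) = 11.725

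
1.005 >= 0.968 True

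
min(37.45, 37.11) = 37.11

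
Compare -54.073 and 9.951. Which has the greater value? 9.951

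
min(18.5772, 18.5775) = 18.5772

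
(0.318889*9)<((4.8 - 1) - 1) False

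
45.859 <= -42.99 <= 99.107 False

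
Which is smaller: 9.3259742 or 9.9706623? 9.3259742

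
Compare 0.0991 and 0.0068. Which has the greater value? 0.0991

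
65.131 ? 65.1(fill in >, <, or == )>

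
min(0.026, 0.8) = 0.026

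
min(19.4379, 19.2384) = 19.2384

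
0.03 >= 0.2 False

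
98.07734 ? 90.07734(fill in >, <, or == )>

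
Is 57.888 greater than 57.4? Yes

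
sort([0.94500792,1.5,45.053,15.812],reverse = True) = [45.053,15.812,1.5,0.94500792]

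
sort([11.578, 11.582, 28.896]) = [11.578, 11.582, 28.896]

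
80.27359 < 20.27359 False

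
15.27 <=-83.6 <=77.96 False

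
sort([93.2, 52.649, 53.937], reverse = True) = [93.2, 53.937, 52.649]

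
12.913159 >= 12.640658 True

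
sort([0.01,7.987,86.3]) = [0.01,7.987,86.3]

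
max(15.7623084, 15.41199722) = 15.7623084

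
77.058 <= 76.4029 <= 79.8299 False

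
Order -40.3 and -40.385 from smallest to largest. -40.385, -40.3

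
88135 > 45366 True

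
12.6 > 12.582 True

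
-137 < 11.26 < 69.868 True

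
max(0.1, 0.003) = 0.1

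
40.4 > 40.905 False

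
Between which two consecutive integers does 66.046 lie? 66 and 67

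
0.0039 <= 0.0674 True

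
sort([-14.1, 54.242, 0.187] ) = [-14.1, 0.187, 54.242]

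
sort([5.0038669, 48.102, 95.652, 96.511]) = [5.0038669, 48.102, 95.652, 96.511]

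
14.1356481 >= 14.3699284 False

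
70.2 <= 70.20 True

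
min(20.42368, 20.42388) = 20.42368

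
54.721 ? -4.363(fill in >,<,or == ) >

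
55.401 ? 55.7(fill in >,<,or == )<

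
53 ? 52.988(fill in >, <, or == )>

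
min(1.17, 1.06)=1.06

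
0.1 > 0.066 True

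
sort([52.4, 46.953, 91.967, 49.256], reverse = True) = [91.967, 52.4, 49.256, 46.953]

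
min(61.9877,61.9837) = 61.9837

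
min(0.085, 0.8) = 0.085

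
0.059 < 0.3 True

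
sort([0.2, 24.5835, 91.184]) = [0.2, 24.5835, 91.184]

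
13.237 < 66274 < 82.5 False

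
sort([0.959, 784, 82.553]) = [0.959, 82.553, 784]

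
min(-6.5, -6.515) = -6.515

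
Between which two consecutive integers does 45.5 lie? 45 and 46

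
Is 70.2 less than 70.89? Yes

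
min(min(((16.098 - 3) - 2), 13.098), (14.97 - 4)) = 10.97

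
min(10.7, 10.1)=10.1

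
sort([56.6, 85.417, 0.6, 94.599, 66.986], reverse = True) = [94.599, 85.417, 66.986, 56.6, 0.6]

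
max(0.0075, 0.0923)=0.0923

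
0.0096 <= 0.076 True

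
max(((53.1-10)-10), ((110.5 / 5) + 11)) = 33.1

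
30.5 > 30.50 False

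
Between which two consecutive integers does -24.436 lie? -25 and -24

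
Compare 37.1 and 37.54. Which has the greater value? 37.54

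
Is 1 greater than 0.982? Yes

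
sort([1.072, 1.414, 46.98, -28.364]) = [-28.364, 1.072, 1.414, 46.98]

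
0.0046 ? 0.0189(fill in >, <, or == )<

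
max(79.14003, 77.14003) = 79.14003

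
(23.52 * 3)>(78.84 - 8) False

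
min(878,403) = 403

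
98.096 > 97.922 True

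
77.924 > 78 False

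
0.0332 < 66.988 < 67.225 True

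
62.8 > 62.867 False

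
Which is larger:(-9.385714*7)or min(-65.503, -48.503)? min(-65.503, -48.503)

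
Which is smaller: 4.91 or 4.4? 4.4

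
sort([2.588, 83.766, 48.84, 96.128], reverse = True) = [96.128, 83.766, 48.84, 2.588]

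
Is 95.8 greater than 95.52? Yes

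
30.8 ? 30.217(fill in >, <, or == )>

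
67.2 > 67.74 False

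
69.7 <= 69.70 True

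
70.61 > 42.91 True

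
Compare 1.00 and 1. They are equal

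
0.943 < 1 True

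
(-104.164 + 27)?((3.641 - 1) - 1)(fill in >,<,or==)<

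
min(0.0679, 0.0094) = 0.0094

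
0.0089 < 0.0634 True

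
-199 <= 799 True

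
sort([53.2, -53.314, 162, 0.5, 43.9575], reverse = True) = [162, 53.2, 43.9575, 0.5, -53.314]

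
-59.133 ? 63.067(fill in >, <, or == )<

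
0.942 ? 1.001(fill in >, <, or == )<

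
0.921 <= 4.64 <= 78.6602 True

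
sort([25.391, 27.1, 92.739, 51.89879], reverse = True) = [92.739, 51.89879, 27.1, 25.391]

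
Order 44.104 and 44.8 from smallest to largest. 44.104, 44.8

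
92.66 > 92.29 True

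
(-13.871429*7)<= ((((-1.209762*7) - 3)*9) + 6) False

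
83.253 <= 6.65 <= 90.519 False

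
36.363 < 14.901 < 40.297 False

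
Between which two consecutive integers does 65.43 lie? 65 and 66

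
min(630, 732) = 630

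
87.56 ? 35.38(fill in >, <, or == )>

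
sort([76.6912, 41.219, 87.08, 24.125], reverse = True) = [87.08, 76.6912, 41.219, 24.125]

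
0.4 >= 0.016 True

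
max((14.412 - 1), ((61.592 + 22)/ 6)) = 13.932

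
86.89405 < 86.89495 True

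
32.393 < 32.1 False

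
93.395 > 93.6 False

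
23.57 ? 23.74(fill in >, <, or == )<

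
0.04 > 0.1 False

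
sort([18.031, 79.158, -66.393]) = [-66.393, 18.031, 79.158]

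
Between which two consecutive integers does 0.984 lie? 0 and 1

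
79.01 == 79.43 False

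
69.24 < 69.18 False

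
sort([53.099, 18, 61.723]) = [18, 53.099, 61.723]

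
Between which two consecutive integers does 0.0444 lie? 0 and 1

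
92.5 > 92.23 True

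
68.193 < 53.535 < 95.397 False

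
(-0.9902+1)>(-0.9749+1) False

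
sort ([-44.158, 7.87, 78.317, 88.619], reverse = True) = [88.619, 78.317, 7.87, -44.158]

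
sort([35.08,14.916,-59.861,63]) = [-59.861,14.916,35.08,63]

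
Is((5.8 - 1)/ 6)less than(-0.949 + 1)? No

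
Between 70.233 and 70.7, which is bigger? 70.7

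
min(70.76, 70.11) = 70.11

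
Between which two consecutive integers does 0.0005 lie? 0 and 1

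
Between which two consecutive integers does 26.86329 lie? 26 and 27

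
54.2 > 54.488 False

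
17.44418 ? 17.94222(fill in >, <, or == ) <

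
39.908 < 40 True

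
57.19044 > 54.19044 True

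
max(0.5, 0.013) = 0.5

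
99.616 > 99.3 True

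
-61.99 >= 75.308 False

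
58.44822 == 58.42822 False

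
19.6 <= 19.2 False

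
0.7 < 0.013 False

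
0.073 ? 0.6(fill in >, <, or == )<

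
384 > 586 False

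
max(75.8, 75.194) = 75.8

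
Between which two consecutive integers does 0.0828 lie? 0 and 1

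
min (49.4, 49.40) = 49.4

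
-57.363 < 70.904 True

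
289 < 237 False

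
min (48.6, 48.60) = 48.6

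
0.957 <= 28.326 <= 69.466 True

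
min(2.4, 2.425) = 2.4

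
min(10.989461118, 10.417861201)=10.417861201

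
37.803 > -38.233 True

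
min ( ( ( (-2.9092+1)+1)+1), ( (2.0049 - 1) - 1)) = 0.0049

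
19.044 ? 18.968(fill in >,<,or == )>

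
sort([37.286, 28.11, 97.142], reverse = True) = [97.142, 37.286, 28.11]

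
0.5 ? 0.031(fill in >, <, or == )>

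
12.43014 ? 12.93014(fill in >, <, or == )<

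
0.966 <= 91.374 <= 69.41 False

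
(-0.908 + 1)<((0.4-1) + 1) True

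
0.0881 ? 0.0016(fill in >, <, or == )>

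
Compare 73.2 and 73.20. They are equal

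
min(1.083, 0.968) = 0.968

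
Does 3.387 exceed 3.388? No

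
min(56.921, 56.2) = 56.2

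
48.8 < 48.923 True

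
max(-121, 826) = 826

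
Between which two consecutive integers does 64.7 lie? 64 and 65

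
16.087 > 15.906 True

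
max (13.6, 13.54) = 13.6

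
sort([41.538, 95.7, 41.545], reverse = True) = [95.7, 41.545, 41.538]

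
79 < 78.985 False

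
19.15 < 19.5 True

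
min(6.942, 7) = 6.942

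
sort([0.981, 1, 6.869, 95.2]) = [0.981, 1, 6.869, 95.2]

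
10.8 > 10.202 True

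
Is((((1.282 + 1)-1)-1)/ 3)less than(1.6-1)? Yes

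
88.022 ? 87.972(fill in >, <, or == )>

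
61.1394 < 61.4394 True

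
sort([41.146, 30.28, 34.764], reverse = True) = [41.146, 34.764, 30.28]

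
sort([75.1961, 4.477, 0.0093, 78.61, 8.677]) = [0.0093, 4.477, 8.677, 75.1961, 78.61]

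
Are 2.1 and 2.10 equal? Yes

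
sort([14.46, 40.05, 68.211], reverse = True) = [68.211, 40.05, 14.46]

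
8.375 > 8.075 True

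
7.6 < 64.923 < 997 True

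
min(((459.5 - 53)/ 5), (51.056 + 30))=81.056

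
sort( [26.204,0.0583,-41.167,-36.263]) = [-41.167,-36.263,0.0583,26.204]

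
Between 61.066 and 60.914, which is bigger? 61.066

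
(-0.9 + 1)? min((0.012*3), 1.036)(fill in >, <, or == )>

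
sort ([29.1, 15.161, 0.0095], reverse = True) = [29.1, 15.161, 0.0095]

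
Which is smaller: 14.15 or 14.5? 14.15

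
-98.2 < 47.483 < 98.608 True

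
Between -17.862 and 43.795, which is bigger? 43.795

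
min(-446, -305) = -446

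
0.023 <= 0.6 True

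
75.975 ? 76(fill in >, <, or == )<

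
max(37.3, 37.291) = 37.3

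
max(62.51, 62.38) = 62.51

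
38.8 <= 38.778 False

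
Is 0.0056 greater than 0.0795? No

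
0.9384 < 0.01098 False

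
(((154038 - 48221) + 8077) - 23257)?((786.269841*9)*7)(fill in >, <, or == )>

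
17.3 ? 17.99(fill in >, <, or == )<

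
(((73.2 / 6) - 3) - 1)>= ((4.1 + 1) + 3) True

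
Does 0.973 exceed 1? No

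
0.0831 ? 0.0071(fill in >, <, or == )>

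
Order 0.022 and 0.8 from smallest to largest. 0.022, 0.8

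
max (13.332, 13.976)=13.976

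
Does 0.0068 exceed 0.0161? No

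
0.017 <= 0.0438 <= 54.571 True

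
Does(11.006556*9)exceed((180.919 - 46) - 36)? Yes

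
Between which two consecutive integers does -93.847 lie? -94 and -93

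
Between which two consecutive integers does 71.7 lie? 71 and 72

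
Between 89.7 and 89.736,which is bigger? 89.736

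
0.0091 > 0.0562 False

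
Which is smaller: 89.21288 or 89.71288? 89.21288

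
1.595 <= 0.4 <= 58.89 False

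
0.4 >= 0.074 True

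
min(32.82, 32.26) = 32.26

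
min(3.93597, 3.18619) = 3.18619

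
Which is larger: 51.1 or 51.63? 51.63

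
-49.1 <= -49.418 False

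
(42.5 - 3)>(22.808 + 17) False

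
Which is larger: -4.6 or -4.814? -4.6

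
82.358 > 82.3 True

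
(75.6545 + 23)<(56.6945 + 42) True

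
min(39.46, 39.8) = 39.46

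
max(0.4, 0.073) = 0.4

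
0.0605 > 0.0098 True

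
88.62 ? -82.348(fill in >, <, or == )>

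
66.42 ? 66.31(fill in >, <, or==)>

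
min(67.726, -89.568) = -89.568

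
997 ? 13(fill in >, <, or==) >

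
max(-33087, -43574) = -33087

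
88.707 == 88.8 False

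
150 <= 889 True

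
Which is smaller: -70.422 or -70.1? -70.422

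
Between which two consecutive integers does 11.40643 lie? 11 and 12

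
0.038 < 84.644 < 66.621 False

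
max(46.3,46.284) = 46.3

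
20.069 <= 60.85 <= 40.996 False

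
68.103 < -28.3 False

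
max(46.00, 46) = 46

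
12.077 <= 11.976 False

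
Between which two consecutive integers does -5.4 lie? -6 and -5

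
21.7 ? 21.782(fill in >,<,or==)<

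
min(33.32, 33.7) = 33.32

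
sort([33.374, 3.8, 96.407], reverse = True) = [96.407, 33.374, 3.8]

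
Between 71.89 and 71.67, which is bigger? 71.89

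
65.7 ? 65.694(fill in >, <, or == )>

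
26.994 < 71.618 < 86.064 True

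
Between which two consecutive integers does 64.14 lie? 64 and 65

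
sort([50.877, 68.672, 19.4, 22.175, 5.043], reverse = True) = [68.672, 50.877, 22.175, 19.4, 5.043]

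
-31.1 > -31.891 True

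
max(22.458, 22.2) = 22.458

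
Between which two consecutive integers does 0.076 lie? 0 and 1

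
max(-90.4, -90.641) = -90.4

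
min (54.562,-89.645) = -89.645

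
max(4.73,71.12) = 71.12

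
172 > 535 False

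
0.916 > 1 False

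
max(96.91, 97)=97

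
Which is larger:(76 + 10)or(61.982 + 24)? (76 + 10)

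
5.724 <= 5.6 False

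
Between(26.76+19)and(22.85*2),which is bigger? (26.76+19)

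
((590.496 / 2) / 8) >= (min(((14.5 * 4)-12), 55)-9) False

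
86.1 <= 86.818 True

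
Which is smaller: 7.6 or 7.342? 7.342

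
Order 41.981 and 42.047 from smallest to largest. 41.981, 42.047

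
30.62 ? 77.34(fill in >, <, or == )<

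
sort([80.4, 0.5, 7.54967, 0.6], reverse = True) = [80.4, 7.54967, 0.6, 0.5]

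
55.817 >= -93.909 True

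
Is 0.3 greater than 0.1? Yes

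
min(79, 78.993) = 78.993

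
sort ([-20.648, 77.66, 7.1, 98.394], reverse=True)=[98.394, 77.66, 7.1, -20.648]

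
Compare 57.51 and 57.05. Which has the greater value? 57.51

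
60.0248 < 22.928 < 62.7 False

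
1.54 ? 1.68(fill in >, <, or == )<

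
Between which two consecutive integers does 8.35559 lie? 8 and 9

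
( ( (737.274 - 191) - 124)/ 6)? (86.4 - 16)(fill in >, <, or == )<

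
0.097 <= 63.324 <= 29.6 False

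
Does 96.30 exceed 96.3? No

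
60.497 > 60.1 True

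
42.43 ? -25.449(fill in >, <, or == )>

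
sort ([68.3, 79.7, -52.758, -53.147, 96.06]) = [-53.147, -52.758, 68.3, 79.7, 96.06]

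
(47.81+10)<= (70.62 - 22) False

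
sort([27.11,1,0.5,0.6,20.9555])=[0.5,0.6,1,20.9555,27.11]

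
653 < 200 False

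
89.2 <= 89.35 True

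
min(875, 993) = 875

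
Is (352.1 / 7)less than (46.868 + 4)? Yes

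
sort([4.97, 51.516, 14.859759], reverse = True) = [51.516, 14.859759, 4.97]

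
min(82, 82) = 82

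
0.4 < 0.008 False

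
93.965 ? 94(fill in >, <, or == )<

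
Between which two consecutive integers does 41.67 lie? 41 and 42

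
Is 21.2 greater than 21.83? No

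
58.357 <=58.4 True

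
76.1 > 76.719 False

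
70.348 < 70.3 False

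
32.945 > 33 False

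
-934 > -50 False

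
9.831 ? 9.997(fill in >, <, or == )<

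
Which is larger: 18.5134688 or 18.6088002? 18.6088002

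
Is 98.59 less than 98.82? Yes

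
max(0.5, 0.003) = 0.5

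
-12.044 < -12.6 False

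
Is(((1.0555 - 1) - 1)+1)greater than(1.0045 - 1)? Yes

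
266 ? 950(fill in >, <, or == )<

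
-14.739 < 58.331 True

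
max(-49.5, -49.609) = -49.5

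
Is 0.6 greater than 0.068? Yes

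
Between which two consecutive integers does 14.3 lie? 14 and 15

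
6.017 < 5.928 False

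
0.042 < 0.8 True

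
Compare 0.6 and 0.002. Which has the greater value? 0.6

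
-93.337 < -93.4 False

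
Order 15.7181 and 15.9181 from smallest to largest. 15.7181, 15.9181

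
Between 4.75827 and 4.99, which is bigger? 4.99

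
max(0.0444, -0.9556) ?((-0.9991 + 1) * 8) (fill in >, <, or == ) >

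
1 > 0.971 True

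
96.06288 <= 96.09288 True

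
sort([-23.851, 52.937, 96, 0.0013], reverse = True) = [96, 52.937, 0.0013, -23.851]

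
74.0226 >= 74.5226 False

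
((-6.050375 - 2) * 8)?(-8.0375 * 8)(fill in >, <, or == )<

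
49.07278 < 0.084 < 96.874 False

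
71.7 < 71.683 False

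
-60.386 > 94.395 False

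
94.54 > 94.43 True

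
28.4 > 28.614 False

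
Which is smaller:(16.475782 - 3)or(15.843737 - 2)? (16.475782 - 3)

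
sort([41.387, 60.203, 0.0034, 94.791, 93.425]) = [0.0034, 41.387, 60.203, 93.425, 94.791]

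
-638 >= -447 False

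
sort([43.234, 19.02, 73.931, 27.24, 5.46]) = [5.46, 19.02, 27.24, 43.234, 73.931]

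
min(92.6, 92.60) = 92.6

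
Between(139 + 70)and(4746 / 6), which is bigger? (4746 / 6)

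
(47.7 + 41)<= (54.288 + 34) False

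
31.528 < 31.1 False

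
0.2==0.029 False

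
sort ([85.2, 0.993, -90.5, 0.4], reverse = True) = [85.2, 0.993, 0.4, -90.5]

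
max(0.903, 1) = 1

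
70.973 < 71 True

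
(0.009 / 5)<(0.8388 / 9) True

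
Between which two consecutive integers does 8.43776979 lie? 8 and 9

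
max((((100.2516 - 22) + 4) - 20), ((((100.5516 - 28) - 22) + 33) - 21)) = 62.5516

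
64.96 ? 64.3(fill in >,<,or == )>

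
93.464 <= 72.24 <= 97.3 False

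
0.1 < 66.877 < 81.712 True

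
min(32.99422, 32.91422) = 32.91422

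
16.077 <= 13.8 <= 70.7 False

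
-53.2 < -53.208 False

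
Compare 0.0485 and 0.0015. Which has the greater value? 0.0485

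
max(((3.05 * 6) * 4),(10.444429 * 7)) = 73.2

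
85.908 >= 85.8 True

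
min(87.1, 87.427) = 87.1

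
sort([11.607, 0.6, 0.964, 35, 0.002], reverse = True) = [35, 11.607, 0.964, 0.6, 0.002]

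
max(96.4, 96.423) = 96.423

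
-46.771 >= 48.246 False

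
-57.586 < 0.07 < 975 True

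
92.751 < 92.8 True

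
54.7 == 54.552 False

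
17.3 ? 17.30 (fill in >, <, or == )==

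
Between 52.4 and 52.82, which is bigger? 52.82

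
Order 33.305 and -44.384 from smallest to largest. -44.384, 33.305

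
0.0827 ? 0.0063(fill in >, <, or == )>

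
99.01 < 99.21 True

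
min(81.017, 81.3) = 81.017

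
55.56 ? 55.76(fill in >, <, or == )<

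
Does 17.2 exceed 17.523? No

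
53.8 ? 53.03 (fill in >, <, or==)>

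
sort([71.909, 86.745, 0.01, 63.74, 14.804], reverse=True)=[86.745, 71.909, 63.74, 14.804, 0.01]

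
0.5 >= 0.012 True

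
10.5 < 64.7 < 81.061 True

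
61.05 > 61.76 False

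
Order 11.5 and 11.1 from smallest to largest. 11.1, 11.5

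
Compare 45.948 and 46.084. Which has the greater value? 46.084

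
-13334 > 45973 False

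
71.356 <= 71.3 False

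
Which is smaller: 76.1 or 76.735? 76.1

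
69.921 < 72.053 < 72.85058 True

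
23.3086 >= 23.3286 False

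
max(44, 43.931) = 44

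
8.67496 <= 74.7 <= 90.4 True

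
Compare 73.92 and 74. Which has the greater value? 74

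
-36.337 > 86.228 False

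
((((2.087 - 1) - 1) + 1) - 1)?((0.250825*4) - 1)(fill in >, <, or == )>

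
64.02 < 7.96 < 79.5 False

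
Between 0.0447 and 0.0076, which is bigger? 0.0447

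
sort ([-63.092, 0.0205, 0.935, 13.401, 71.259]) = [-63.092, 0.0205, 0.935, 13.401, 71.259]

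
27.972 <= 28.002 True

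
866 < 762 False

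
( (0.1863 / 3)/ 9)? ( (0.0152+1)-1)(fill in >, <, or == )<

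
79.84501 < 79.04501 False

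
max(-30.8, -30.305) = -30.305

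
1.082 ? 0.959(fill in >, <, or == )>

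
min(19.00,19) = 19.00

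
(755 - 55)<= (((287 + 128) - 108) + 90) False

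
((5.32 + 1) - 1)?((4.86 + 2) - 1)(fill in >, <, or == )<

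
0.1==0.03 False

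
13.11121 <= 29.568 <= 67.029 True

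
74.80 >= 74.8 True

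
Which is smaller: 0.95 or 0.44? 0.44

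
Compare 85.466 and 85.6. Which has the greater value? 85.6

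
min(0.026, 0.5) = 0.026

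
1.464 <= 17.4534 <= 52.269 True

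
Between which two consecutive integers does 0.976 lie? 0 and 1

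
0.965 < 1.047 True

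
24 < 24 False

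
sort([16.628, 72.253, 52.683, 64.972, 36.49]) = [16.628, 36.49, 52.683, 64.972, 72.253]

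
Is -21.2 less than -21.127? Yes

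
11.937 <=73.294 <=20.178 False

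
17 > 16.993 True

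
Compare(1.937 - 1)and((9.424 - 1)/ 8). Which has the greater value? ((9.424 - 1)/ 8)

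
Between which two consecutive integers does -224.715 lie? -225 and -224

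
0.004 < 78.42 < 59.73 False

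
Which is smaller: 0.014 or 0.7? 0.014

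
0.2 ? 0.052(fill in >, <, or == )>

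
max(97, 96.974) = 97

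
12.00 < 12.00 False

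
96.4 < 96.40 False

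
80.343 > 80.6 False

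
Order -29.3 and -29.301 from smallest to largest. -29.301, -29.3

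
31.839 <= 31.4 False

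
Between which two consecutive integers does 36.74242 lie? 36 and 37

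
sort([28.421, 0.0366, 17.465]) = [0.0366, 17.465, 28.421]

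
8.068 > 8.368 False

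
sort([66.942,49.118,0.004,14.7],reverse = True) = [66.942,49.118,14.7,0.004]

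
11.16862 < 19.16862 True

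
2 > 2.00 False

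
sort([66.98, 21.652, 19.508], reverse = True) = [66.98, 21.652, 19.508]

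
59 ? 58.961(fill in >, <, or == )>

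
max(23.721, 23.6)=23.721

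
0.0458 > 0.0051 True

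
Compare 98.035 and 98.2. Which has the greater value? 98.2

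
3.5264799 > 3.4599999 True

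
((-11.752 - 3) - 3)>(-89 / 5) True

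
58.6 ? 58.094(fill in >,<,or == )>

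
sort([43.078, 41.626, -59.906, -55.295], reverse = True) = [43.078, 41.626, -55.295, -59.906]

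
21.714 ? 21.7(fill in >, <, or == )>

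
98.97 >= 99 False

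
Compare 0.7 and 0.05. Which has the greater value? 0.7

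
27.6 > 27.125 True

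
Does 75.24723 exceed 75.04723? Yes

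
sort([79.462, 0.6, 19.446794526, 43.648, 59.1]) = [0.6, 19.446794526, 43.648, 59.1, 79.462]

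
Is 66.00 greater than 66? No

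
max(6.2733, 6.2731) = 6.2733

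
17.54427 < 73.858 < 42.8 False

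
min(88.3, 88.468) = 88.3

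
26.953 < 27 True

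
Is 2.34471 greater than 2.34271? Yes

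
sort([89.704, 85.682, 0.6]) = [0.6, 85.682, 89.704]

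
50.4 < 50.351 False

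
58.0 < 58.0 False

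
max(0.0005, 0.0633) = 0.0633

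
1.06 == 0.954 False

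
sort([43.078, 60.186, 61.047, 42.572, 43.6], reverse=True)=[61.047, 60.186, 43.6, 43.078, 42.572]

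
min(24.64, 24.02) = 24.02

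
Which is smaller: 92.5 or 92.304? 92.304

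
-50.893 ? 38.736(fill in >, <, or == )<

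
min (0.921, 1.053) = 0.921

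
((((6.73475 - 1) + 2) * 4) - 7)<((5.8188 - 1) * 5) True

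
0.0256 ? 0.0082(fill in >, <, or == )>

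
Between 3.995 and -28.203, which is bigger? 3.995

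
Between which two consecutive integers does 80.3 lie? 80 and 81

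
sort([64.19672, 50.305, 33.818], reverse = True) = [64.19672, 50.305, 33.818]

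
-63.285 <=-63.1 True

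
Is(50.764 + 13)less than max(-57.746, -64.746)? No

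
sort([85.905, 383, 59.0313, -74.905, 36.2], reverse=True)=[383, 85.905, 59.0313, 36.2, -74.905]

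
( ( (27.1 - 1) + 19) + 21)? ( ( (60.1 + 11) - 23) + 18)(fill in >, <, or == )==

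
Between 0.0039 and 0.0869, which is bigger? 0.0869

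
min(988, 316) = 316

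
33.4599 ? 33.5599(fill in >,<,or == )<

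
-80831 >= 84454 False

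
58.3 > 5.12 True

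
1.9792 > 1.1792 True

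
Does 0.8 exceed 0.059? Yes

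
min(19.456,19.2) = 19.2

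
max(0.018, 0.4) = 0.4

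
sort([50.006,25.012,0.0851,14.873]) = [0.0851,14.873,25.012,50.006]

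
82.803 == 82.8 False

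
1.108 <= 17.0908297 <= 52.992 True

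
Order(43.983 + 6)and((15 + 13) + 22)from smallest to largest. (43.983 + 6), ((15 + 13) + 22)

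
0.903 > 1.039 False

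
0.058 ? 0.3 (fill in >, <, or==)<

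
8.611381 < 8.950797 True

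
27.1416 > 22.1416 True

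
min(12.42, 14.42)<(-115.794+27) False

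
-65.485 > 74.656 False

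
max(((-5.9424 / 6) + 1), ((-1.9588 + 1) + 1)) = 0.0412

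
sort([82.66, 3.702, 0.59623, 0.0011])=[0.0011, 0.59623, 3.702, 82.66]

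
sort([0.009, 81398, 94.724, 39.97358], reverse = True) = [81398, 94.724, 39.97358, 0.009]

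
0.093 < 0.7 True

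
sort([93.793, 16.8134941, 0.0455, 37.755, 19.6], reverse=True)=[93.793, 37.755, 19.6, 16.8134941, 0.0455]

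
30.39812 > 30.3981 True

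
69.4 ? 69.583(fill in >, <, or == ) <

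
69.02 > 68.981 True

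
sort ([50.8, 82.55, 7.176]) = [7.176, 50.8, 82.55]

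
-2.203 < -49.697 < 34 False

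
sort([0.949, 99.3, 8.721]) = [0.949, 8.721, 99.3]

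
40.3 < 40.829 True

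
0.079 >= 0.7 False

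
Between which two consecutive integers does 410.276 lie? 410 and 411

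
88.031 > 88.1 False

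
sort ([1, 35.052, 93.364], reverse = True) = [93.364, 35.052, 1]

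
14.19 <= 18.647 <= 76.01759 True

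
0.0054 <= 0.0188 True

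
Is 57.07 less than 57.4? Yes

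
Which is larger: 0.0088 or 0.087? 0.087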